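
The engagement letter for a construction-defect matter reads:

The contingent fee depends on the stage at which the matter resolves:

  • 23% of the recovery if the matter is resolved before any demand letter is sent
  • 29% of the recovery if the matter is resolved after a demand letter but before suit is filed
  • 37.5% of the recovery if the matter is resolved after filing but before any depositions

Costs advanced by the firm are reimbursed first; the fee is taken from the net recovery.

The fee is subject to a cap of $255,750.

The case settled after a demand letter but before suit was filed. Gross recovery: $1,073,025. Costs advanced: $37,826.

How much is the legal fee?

Fee base (net of costs): $1,073,025 − $37,826 = $1,035,199
The matter settled after a demand letter but before suit was filed, so the 29% rate applies.
$1,035,199 × 29% = $300,207.71
$300,207.71 exceeds the $255,750 cap, so the fee is capped at $255,750.00.

$255,750.00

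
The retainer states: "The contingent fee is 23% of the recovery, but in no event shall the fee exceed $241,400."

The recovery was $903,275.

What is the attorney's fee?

23% of $903,275 = $207,753.25
That is under the $241,400 cap.

$207,753.25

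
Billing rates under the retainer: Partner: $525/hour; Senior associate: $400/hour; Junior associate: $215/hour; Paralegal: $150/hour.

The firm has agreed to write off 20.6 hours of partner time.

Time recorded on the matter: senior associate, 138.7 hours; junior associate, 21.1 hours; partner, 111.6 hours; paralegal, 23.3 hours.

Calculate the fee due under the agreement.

Partner: 111.6 × $525 = $58,590.00
Senior associate: 138.7 × $400 = $55,480.00
Junior associate: 21.1 × $215 = $4,536.50
Paralegal: 23.3 × $150 = $3,495.00
Subtotal: $122,101.50
Write-off: 20.6 × $525 = $10,815.00
Total: $122,101.50 − $10,815.00 = $111,286.50

$111,286.50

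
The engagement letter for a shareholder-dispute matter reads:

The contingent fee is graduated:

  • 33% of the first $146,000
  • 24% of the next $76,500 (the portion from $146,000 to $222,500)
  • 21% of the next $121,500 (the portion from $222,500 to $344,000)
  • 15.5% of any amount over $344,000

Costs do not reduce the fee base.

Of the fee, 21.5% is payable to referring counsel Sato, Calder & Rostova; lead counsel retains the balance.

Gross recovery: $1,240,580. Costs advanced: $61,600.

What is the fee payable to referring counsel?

$49,670.35

Fee base is the gross recovery, $1,240,580; costs are reimbursed separately.
First $146,000 at 33% = $48,180.00
Next $76,500 at 24% = $18,360.00
Next $121,500 at 21% = $25,515.00
Remaining $896,580 at 15.5% = $138,969.90
Fee: $48,180.00 + $18,360.00 + $25,515.00 + $138,969.90 = $231,024.90
Referral share: 21.5% of $231,024.90 = $49,670.35; lead counsel retains $231,024.90 − $49,670.35 = $181,354.55.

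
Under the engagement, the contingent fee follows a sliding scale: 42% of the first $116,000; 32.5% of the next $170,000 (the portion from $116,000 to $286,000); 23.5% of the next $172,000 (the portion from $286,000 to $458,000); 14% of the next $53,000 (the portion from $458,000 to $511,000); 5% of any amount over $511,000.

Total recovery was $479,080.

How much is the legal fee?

$147,341.20

First $116,000 at 42% = $48,720.00
Next $170,000 at 32.5% = $55,250.00
Next $172,000 at 23.5% = $40,420.00
Remaining $21,080 at 14% = $2,951.20
Fee: $48,720.00 + $55,250.00 + $40,420.00 + $2,951.20 = $147,341.20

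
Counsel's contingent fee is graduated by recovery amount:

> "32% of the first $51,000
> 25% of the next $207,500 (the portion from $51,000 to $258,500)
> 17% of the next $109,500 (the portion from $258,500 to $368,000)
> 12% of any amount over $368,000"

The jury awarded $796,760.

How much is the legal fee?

$138,261.20

First $51,000 at 32% = $16,320.00
Next $207,500 at 25% = $51,875.00
Next $109,500 at 17% = $18,615.00
Remaining $428,760 at 12% = $51,451.20
Fee: $16,320.00 + $51,875.00 + $18,615.00 + $51,451.20 = $138,261.20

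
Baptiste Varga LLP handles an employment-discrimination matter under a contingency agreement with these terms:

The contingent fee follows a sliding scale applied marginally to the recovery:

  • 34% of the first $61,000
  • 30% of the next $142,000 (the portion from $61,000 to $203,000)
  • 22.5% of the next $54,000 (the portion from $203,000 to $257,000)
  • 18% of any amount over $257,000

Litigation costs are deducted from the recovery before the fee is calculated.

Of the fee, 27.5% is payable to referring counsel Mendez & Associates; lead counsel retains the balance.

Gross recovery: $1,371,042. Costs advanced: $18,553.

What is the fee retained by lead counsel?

Fee base (net of costs): $1,371,042 − $18,553 = $1,352,489
First $61,000 at 34% = $20,740.00
Next $142,000 at 30% = $42,600.00
Next $54,000 at 22.5% = $12,150.00
Remaining $1,095,489 at 18% = $197,188.02
Fee: $20,740.00 + $42,600.00 + $12,150.00 + $197,188.02 = $272,678.02
Referral share: 27.5% of $272,678.02 = $74,986.46; lead counsel retains $272,678.02 − $74,986.46 = $197,691.56.

$197,691.56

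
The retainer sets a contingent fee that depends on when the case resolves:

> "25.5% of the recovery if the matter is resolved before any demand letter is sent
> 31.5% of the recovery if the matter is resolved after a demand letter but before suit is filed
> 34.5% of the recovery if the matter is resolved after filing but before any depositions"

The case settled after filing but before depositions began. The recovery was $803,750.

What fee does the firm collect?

$277,293.75

The matter settled after filing but before depositions began, so the 34.5% rate applies.
$803,750 × 34.5% = $277,293.75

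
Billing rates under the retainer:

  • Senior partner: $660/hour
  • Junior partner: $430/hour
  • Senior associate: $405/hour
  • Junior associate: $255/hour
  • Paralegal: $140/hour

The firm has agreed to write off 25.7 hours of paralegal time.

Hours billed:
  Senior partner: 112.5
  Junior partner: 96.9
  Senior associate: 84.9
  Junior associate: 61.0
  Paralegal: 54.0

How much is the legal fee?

Senior partner: 112.5 × $660 = $74,250.00
Junior partner: 96.9 × $430 = $41,667.00
Senior associate: 84.9 × $405 = $34,384.50
Junior associate: 61.0 × $255 = $15,555.00
Paralegal: 54.0 × $140 = $7,560.00
Subtotal: $173,416.50
Write-off: 25.7 × $140 = $3,598.00
Total: $173,416.50 − $3,598.00 = $169,818.50

$169,818.50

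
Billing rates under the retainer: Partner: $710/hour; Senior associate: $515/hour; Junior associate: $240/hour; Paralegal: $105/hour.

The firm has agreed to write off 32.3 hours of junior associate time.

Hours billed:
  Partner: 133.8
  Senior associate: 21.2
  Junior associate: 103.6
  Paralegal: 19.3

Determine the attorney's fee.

$125,054.50

Partner: 133.8 × $710 = $94,998.00
Senior associate: 21.2 × $515 = $10,918.00
Junior associate: 103.6 × $240 = $24,864.00
Paralegal: 19.3 × $105 = $2,026.50
Subtotal: $132,806.50
Write-off: 32.3 × $240 = $7,752.00
Total: $132,806.50 − $7,752.00 = $125,054.50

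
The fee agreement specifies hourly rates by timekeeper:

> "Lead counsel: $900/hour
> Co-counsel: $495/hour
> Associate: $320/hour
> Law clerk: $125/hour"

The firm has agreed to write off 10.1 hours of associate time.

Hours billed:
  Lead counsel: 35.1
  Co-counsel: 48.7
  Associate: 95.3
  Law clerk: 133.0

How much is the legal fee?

$99,585.50

Lead counsel: 35.1 × $900 = $31,590.00
Co-counsel: 48.7 × $495 = $24,106.50
Associate: 95.3 × $320 = $30,496.00
Law clerk: 133.0 × $125 = $16,625.00
Subtotal: $102,817.50
Write-off: 10.1 × $320 = $3,232.00
Total: $102,817.50 − $3,232.00 = $99,585.50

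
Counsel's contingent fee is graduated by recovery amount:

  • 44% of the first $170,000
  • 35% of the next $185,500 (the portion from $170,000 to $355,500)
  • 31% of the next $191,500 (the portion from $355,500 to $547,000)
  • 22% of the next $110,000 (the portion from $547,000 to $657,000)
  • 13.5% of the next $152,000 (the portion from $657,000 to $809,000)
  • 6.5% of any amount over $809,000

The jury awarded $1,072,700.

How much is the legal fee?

$260,950.50

First $170,000 at 44% = $74,800.00
Next $185,500 at 35% = $64,925.00
Next $191,500 at 31% = $59,365.00
Next $110,000 at 22% = $24,200.00
Next $152,000 at 13.5% = $20,520.00
Remaining $263,700 at 6.5% = $17,140.50
Fee: $74,800.00 + $64,925.00 + $59,365.00 + $24,200.00 + $20,520.00 + $17,140.50 = $260,950.50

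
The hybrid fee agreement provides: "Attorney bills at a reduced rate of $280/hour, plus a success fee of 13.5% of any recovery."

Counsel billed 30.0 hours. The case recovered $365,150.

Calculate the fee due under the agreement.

Hourly: 30.0 × $280 = $8,400.00
Success fee: 13.5% of $365,150 = $49,295.25
Total: $8,400.00 + $49,295.25 = $57,695.25

$57,695.25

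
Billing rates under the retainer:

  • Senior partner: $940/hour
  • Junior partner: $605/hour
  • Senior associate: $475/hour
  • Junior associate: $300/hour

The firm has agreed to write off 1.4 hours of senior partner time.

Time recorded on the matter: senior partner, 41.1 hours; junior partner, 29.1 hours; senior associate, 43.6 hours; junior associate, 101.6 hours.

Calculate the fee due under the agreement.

$106,113.50

Senior partner: 41.1 × $940 = $38,634.00
Junior partner: 29.1 × $605 = $17,605.50
Senior associate: 43.6 × $475 = $20,710.00
Junior associate: 101.6 × $300 = $30,480.00
Subtotal: $107,429.50
Write-off: 1.4 × $940 = $1,316.00
Total: $107,429.50 − $1,316.00 = $106,113.50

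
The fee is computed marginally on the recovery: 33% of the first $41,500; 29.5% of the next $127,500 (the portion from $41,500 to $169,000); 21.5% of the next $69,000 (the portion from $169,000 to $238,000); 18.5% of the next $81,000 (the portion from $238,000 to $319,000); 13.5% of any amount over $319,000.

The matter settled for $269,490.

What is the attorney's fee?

First $41,500 at 33% = $13,695.00
Next $127,500 at 29.5% = $37,612.50
Next $69,000 at 21.5% = $14,835.00
Remaining $31,490 at 18.5% = $5,825.65
Fee: $13,695.00 + $37,612.50 + $14,835.00 + $5,825.65 = $71,968.15

$71,968.15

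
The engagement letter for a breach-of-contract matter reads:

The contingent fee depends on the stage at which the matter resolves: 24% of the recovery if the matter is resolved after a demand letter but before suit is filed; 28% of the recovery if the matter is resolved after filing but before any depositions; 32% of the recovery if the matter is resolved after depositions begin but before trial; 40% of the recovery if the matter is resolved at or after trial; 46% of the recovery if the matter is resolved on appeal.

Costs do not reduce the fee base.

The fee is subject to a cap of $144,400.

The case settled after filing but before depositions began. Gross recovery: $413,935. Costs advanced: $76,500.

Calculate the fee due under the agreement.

Fee base is the gross recovery, $413,935; costs are reimbursed separately.
The matter settled after filing but before depositions began, so the 28% rate applies.
$413,935 × 28% = $115,901.80
$115,901.80 is under the $144,400 cap.

$115,901.80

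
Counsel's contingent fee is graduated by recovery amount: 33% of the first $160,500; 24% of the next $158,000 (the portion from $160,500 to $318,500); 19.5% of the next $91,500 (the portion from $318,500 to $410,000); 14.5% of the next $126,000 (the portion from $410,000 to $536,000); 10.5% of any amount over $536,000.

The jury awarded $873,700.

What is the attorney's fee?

First $160,500 at 33% = $52,965.00
Next $158,000 at 24% = $37,920.00
Next $91,500 at 19.5% = $17,842.50
Next $126,000 at 14.5% = $18,270.00
Remaining $337,700 at 10.5% = $35,458.50
Fee: $52,965.00 + $37,920.00 + $17,842.50 + $18,270.00 + $35,458.50 = $162,456.00

$162,456.00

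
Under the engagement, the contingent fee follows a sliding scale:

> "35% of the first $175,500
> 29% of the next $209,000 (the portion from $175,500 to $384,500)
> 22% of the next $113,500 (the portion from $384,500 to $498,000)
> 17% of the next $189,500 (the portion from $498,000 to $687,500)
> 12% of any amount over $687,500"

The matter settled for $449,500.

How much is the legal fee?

$136,335.00

First $175,500 at 35% = $61,425.00
Next $209,000 at 29% = $60,610.00
Remaining $65,000 at 22% = $14,300.00
Fee: $61,425.00 + $60,610.00 + $14,300.00 = $136,335.00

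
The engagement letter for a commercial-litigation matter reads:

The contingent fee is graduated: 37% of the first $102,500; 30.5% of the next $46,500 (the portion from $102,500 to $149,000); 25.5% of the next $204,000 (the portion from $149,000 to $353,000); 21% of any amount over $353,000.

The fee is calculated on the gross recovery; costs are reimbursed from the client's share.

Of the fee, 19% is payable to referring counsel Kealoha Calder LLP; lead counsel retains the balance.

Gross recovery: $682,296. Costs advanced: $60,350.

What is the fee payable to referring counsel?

Fee base is the gross recovery, $682,296; costs are reimbursed separately.
First $102,500 at 37% = $37,925.00
Next $46,500 at 30.5% = $14,182.50
Next $204,000 at 25.5% = $52,020.00
Remaining $329,296 at 21% = $69,152.16
Fee: $37,925.00 + $14,182.50 + $52,020.00 + $69,152.16 = $173,279.66
Referral share: 19% of $173,279.66 = $32,923.14; lead counsel retains $173,279.66 − $32,923.14 = $140,356.52.

$32,923.14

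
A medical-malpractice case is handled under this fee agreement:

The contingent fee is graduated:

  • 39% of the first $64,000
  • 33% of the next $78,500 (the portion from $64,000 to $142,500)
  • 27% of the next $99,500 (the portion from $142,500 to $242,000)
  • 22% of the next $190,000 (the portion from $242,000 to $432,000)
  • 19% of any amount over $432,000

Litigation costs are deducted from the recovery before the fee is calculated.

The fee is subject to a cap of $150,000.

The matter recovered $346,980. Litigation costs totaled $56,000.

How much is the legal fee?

Fee base (net of costs): $346,980 − $56,000 = $290,980
First $64,000 at 39% = $24,960.00
Next $78,500 at 33% = $25,905.00
Next $99,500 at 27% = $26,865.00
Remaining $48,980 at 22% = $10,775.60
Fee: $24,960.00 + $25,905.00 + $26,865.00 + $10,775.60 = $88,505.60
$88,505.60 is under the $150,000 cap.

$88,505.60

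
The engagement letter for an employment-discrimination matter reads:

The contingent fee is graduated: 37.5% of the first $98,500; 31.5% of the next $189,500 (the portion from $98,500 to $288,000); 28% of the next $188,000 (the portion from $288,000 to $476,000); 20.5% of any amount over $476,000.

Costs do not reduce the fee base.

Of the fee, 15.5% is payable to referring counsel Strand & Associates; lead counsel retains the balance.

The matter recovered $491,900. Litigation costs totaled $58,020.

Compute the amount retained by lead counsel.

Fee base is the gross recovery, $491,900; costs are reimbursed separately.
First $98,500 at 37.5% = $36,937.50
Next $189,500 at 31.5% = $59,692.50
Next $188,000 at 28% = $52,640.00
Remaining $15,900 at 20.5% = $3,259.50
Fee: $36,937.50 + $59,692.50 + $52,640.00 + $3,259.50 = $152,529.50
Referral share: 15.5% of $152,529.50 = $23,642.07; lead counsel retains $152,529.50 − $23,642.07 = $128,887.43.

$128,887.43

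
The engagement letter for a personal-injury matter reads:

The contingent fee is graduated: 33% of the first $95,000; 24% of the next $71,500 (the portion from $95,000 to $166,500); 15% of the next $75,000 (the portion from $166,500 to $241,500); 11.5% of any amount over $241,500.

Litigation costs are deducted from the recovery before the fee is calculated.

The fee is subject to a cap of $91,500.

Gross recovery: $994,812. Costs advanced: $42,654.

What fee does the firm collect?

Fee base (net of costs): $994,812 − $42,654 = $952,158
First $95,000 at 33% = $31,350.00
Next $71,500 at 24% = $17,160.00
Next $75,000 at 15% = $11,250.00
Remaining $710,658 at 11.5% = $81,725.67
Fee: $31,350.00 + $17,160.00 + $11,250.00 + $81,725.67 = $141,485.67
$141,485.67 exceeds the $91,500 cap, so the fee is capped at $91,500.00.

$91,500.00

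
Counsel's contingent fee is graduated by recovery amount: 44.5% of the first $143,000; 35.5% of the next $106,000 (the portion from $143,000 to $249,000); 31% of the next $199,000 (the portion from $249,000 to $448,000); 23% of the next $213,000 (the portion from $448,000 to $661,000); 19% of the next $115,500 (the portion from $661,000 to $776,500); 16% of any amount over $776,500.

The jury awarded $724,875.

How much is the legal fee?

First $143,000 at 44.5% = $63,635.00
Next $106,000 at 35.5% = $37,630.00
Next $199,000 at 31% = $61,690.00
Next $213,000 at 23% = $48,990.00
Remaining $63,875 at 19% = $12,136.25
Fee: $63,635.00 + $37,630.00 + $61,690.00 + $48,990.00 + $12,136.25 = $224,081.25

$224,081.25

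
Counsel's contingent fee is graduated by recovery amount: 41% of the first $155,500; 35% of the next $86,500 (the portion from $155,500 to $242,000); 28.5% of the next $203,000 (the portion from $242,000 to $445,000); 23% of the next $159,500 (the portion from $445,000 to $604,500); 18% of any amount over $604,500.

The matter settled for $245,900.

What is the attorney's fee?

First $155,500 at 41% = $63,755.00
Next $86,500 at 35% = $30,275.00
Remaining $3,900 at 28.5% = $1,111.50
Fee: $63,755.00 + $30,275.00 + $1,111.50 = $95,141.50

$95,141.50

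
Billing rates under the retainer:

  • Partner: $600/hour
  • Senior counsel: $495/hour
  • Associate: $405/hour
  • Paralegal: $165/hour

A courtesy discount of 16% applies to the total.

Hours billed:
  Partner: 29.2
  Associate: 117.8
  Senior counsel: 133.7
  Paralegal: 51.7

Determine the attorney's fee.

Partner: 29.2 × $600 = $17,520.00
Senior counsel: 133.7 × $495 = $66,181.50
Associate: 117.8 × $405 = $47,709.00
Paralegal: 51.7 × $165 = $8,530.50
Subtotal: $139,941.00
Less 16% discount: −$22,390.56
Total: $139,941.00 − $22,390.56 = $117,550.44

$117,550.44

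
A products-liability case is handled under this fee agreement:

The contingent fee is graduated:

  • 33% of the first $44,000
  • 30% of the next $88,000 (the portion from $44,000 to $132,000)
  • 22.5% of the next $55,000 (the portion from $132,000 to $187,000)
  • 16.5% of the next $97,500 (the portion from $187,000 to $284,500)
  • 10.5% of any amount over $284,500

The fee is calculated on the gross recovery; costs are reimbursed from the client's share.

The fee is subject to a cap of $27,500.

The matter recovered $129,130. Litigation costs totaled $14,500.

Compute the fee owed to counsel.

$27,500.00

Fee base is the gross recovery, $129,130; costs are reimbursed separately.
First $44,000 at 33% = $14,520.00
Remaining $85,130 at 30% = $25,539.00
Fee: $14,520.00 + $25,539.00 = $40,059.00
$40,059.00 exceeds the $27,500 cap, so the fee is capped at $27,500.00.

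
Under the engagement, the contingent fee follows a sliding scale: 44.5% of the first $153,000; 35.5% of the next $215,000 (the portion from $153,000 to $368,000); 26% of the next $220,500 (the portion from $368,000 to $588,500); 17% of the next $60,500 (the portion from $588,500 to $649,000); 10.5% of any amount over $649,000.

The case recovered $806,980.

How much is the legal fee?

$228,612.90

First $153,000 at 44.5% = $68,085.00
Next $215,000 at 35.5% = $76,325.00
Next $220,500 at 26% = $57,330.00
Next $60,500 at 17% = $10,285.00
Remaining $157,980 at 10.5% = $16,587.90
Fee: $68,085.00 + $76,325.00 + $57,330.00 + $10,285.00 + $16,587.90 = $228,612.90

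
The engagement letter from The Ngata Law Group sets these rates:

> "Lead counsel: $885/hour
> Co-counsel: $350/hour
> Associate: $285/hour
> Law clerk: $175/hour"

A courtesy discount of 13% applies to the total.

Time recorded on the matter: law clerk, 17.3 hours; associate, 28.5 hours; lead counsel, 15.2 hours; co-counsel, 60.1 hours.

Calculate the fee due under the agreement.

Lead counsel: 15.2 × $885 = $13,452.00
Co-counsel: 60.1 × $350 = $21,035.00
Associate: 28.5 × $285 = $8,122.50
Law clerk: 17.3 × $175 = $3,027.50
Subtotal: $45,637.00
Less 13% discount: −$5,932.81
Total: $45,637.00 − $5,932.81 = $39,704.19

$39,704.19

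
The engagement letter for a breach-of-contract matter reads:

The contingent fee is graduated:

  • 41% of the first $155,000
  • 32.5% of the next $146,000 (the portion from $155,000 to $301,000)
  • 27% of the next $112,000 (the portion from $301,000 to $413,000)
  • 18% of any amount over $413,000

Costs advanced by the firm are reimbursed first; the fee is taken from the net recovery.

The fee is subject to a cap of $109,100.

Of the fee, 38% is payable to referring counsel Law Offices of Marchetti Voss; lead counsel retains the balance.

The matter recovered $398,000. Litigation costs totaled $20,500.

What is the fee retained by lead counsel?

Fee base (net of costs): $398,000 − $20,500 = $377,500
First $155,000 at 41% = $63,550.00
Next $146,000 at 32.5% = $47,450.00
Remaining $76,500 at 27% = $20,655.00
Fee: $63,550.00 + $47,450.00 + $20,655.00 = $131,655.00
$131,655.00 exceeds the $109,100 cap, so the fee is capped at $109,100.00.
Referral share: 38% of $109,100.00 = $41,458.00; lead counsel retains $109,100.00 − $41,458.00 = $67,642.00.

$67,642.00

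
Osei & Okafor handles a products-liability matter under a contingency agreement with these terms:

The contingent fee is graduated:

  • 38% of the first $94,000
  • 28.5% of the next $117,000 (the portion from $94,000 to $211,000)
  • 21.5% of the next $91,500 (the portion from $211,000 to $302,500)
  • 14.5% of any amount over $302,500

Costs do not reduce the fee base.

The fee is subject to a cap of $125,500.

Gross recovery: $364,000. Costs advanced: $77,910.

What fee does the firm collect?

$97,655.00

Fee base is the gross recovery, $364,000; costs are reimbursed separately.
First $94,000 at 38% = $35,720.00
Next $117,000 at 28.5% = $33,345.00
Next $91,500 at 21.5% = $19,672.50
Remaining $61,500 at 14.5% = $8,917.50
Fee: $35,720.00 + $33,345.00 + $19,672.50 + $8,917.50 = $97,655.00
$97,655.00 is under the $125,500 cap.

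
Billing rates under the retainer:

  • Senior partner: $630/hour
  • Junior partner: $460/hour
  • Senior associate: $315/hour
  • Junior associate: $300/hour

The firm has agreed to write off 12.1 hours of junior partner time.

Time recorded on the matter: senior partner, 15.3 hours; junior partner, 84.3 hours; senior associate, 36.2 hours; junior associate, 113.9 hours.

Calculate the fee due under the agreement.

$88,424.00

Senior partner: 15.3 × $630 = $9,639.00
Junior partner: 84.3 × $460 = $38,778.00
Senior associate: 36.2 × $315 = $11,403.00
Junior associate: 113.9 × $300 = $34,170.00
Subtotal: $93,990.00
Write-off: 12.1 × $460 = $5,566.00
Total: $93,990.00 − $5,566.00 = $88,424.00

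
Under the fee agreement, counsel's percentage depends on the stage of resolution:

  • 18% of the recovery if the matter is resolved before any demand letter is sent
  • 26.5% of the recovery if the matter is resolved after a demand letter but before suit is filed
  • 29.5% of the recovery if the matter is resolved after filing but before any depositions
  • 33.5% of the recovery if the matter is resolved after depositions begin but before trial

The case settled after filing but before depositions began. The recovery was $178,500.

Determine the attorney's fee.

The matter settled after filing but before depositions began, so the 29.5% rate applies.
$178,500 × 29.5% = $52,657.50

$52,657.50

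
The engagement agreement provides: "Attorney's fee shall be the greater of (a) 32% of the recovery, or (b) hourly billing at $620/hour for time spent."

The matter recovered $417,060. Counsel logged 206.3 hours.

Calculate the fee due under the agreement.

$133,459.20

(a) 32% of $417,060 = $133,459.20
(b) 206.3 × $620 = $127,906.00
The greater is (a): $133,459.20.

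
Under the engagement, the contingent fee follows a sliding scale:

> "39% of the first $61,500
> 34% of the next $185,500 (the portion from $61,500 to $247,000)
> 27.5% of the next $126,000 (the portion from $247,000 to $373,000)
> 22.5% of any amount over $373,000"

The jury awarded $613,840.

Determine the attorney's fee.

First $61,500 at 39% = $23,985.00
Next $185,500 at 34% = $63,070.00
Next $126,000 at 27.5% = $34,650.00
Remaining $240,840 at 22.5% = $54,189.00
Fee: $23,985.00 + $63,070.00 + $34,650.00 + $54,189.00 = $175,894.00

$175,894.00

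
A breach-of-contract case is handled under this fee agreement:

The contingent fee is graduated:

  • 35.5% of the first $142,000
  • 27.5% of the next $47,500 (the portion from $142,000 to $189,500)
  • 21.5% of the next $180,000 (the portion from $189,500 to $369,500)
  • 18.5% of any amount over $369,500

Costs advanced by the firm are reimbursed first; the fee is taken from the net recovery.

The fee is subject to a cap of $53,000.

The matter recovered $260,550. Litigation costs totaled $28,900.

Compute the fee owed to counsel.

$53,000.00

Fee base (net of costs): $260,550 − $28,900 = $231,650
First $142,000 at 35.5% = $50,410.00
Next $47,500 at 27.5% = $13,062.50
Remaining $42,150 at 21.5% = $9,062.25
Fee: $50,410.00 + $13,062.50 + $9,062.25 = $72,534.75
$72,534.75 exceeds the $53,000 cap, so the fee is capped at $53,000.00.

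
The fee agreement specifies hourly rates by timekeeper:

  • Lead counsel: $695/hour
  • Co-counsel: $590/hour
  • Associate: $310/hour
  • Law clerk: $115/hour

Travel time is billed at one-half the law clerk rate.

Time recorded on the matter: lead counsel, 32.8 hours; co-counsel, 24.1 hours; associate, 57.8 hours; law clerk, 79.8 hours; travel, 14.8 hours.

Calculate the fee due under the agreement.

Lead counsel: 32.8 × $695 = $22,796.00
Co-counsel: 24.1 × $590 = $14,219.00
Associate: 57.8 × $310 = $17,918.00
Law clerk: 79.8 × $115 = $9,177.00
Subtotal: $22,796.00 + $14,219.00 + $17,918.00 + $9,177.00 = $64,110.00
Travel: 14.8 × ($115 ÷ 2) = 14.8 × $57.50 = $851.00
Total: $64,110.00 + $851.00 = $64,961.00

$64,961.00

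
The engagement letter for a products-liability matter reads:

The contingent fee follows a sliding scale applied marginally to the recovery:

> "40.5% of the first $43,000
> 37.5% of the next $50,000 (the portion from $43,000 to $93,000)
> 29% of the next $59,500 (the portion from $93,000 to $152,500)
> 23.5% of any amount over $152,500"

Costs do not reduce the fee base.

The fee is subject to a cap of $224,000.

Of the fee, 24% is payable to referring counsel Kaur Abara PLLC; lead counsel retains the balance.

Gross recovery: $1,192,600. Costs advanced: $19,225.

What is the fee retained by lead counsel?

$170,240.00

Fee base is the gross recovery, $1,192,600; costs are reimbursed separately.
First $43,000 at 40.5% = $17,415.00
Next $50,000 at 37.5% = $18,750.00
Next $59,500 at 29% = $17,255.00
Remaining $1,040,100 at 23.5% = $244,423.50
Fee: $17,415.00 + $18,750.00 + $17,255.00 + $244,423.50 = $297,843.50
$297,843.50 exceeds the $224,000 cap, so the fee is capped at $224,000.00.
Referral share: 24% of $224,000.00 = $53,760.00; lead counsel retains $224,000.00 − $53,760.00 = $170,240.00.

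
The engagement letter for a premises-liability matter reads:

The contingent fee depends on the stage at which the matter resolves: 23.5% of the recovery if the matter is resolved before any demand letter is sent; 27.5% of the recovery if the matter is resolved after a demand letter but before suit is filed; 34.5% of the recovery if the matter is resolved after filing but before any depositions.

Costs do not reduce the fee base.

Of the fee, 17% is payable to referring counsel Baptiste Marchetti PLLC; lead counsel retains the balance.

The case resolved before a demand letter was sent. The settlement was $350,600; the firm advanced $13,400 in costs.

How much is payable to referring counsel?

$14,006.47

Fee base is the gross recovery, $350,600; costs are reimbursed separately.
The matter resolved before a demand letter was sent, so the 23.5% rate applies.
$350,600 × 23.5% = $82,391.00
Referral share: 17% of $82,391.00 = $14,006.47; lead counsel retains $82,391.00 − $14,006.47 = $68,384.53.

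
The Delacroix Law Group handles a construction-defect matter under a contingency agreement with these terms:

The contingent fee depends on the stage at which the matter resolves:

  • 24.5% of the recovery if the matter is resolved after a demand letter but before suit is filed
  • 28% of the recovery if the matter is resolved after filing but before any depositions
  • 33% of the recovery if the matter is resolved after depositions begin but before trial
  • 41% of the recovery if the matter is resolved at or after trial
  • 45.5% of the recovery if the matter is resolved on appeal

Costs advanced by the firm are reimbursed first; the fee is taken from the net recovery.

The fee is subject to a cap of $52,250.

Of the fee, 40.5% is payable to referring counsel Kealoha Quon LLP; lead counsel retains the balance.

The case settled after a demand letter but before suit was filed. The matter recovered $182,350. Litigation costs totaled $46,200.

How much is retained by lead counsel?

$19,847.27

Fee base (net of costs): $182,350 − $46,200 = $136,150
The matter settled after a demand letter but before suit was filed, so the 24.5% rate applies.
$136,150 × 24.5% = $33,356.75
$33,356.75 is under the $52,250 cap.
Referral share: 40.5% of $33,356.75 = $13,509.48; lead counsel retains $33,356.75 − $13,509.48 = $19,847.27.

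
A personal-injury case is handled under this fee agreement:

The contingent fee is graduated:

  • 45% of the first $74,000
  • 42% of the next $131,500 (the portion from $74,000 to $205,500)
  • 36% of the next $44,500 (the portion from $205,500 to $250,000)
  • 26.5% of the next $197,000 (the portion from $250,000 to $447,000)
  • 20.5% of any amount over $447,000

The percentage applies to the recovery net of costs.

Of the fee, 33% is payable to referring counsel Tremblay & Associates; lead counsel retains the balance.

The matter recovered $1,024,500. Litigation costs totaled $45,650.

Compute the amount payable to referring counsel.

$87,708.80

Fee base (net of costs): $1,024,500 − $45,650 = $978,850
First $74,000 at 45% = $33,300.00
Next $131,500 at 42% = $55,230.00
Next $44,500 at 36% = $16,020.00
Next $197,000 at 26.5% = $52,205.00
Remaining $531,850 at 20.5% = $109,029.25
Fee: $33,300.00 + $55,230.00 + $16,020.00 + $52,205.00 + $109,029.25 = $265,784.25
Referral share: 33% of $265,784.25 = $87,708.80; lead counsel retains $265,784.25 − $87,708.80 = $178,075.45.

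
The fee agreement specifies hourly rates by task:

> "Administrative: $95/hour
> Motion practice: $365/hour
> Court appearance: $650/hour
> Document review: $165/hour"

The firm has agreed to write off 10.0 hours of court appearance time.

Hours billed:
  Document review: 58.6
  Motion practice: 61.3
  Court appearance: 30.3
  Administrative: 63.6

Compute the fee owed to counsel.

$51,280.50

Administrative: 63.6 × $95 = $6,042.00
Motion practice: 61.3 × $365 = $22,374.50
Court appearance: 30.3 × $650 = $19,695.00
Document review: 58.6 × $165 = $9,669.00
Subtotal: $57,780.50
Write-off: 10.0 × $650 = $6,500.00
Total: $57,780.50 − $6,500.00 = $51,280.50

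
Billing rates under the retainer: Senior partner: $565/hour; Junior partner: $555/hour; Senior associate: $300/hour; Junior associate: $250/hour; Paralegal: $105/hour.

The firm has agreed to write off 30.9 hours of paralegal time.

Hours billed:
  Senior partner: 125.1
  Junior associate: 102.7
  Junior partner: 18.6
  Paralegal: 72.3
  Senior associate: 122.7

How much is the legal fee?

Senior partner: 125.1 × $565 = $70,681.50
Junior partner: 18.6 × $555 = $10,323.00
Senior associate: 122.7 × $300 = $36,810.00
Junior associate: 102.7 × $250 = $25,675.00
Paralegal: 72.3 × $105 = $7,591.50
Subtotal: $151,081.00
Write-off: 30.9 × $105 = $3,244.50
Total: $151,081.00 − $3,244.50 = $147,836.50

$147,836.50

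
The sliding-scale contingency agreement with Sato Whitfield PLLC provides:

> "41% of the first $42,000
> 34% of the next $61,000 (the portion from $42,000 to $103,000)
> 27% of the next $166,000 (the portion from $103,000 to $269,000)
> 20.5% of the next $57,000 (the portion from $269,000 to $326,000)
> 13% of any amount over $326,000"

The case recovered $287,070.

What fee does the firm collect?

$86,484.35

First $42,000 at 41% = $17,220.00
Next $61,000 at 34% = $20,740.00
Next $166,000 at 27% = $44,820.00
Remaining $18,070 at 20.5% = $3,704.35
Fee: $17,220.00 + $20,740.00 + $44,820.00 + $3,704.35 = $86,484.35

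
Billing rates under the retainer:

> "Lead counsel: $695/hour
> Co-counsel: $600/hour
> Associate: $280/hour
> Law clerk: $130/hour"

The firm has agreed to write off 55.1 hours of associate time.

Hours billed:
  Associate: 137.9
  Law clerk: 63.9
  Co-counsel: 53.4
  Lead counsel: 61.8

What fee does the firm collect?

Lead counsel: 61.8 × $695 = $42,951.00
Co-counsel: 53.4 × $600 = $32,040.00
Associate: 137.9 × $280 = $38,612.00
Law clerk: 63.9 × $130 = $8,307.00
Subtotal: $121,910.00
Write-off: 55.1 × $280 = $15,428.00
Total: $121,910.00 − $15,428.00 = $106,482.00

$106,482.00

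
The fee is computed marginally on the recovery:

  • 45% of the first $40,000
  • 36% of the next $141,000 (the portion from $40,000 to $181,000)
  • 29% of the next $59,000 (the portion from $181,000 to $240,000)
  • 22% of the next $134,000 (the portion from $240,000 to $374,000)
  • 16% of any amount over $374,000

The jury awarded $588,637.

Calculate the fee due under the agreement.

$149,691.92

First $40,000 at 45% = $18,000.00
Next $141,000 at 36% = $50,760.00
Next $59,000 at 29% = $17,110.00
Next $134,000 at 22% = $29,480.00
Remaining $214,637 at 16% = $34,341.92
Fee: $18,000.00 + $50,760.00 + $17,110.00 + $29,480.00 + $34,341.92 = $149,691.92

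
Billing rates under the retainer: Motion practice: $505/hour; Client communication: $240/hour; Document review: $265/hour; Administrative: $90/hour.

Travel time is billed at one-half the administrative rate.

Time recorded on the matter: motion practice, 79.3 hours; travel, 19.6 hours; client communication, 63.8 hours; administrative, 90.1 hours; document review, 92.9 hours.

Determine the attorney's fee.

Motion practice: 79.3 × $505 = $40,046.50
Client communication: 63.8 × $240 = $15,312.00
Document review: 92.9 × $265 = $24,618.50
Administrative: 90.1 × $90 = $8,109.00
Subtotal: $40,046.50 + $15,312.00 + $24,618.50 + $8,109.00 = $88,086.00
Travel: 19.6 × ($90 ÷ 2) = 19.6 × $45.00 = $882.00
Total: $88,086.00 + $882.00 = $88,968.00

$88,968.00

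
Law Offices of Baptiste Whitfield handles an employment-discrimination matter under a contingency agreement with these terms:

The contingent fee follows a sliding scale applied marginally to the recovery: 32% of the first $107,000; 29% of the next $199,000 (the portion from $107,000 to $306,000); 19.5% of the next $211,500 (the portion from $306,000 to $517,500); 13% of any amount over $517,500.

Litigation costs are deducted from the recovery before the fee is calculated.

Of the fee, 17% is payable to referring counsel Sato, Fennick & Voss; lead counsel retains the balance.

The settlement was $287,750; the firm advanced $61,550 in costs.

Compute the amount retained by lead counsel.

Fee base (net of costs): $287,750 − $61,550 = $226,200
First $107,000 at 32% = $34,240.00
Remaining $119,200 at 29% = $34,568.00
Fee: $34,240.00 + $34,568.00 = $68,808.00
Referral share: 17% of $68,808.00 = $11,697.36; lead counsel retains $68,808.00 − $11,697.36 = $57,110.64.

$57,110.64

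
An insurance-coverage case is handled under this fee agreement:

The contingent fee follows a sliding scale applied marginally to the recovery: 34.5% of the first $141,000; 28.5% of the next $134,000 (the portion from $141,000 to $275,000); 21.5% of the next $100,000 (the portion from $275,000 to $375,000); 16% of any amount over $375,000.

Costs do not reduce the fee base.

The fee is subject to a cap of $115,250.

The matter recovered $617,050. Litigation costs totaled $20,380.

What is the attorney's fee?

$115,250.00

Fee base is the gross recovery, $617,050; costs are reimbursed separately.
First $141,000 at 34.5% = $48,645.00
Next $134,000 at 28.5% = $38,190.00
Next $100,000 at 21.5% = $21,500.00
Remaining $242,050 at 16% = $38,728.00
Fee: $48,645.00 + $38,190.00 + $21,500.00 + $38,728.00 = $147,063.00
$147,063.00 exceeds the $115,250 cap, so the fee is capped at $115,250.00.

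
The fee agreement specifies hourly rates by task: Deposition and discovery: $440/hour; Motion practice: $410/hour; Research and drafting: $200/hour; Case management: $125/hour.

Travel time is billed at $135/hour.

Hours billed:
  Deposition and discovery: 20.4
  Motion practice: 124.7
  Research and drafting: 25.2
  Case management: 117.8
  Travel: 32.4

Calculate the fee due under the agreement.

$84,242.00

Deposition and discovery: 20.4 × $440 = $8,976.00
Motion practice: 124.7 × $410 = $51,127.00
Research and drafting: 25.2 × $200 = $5,040.00
Case management: 117.8 × $125 = $14,725.00
Subtotal: $8,976.00 + $51,127.00 + $5,040.00 + $14,725.00 = $79,868.00
Travel: 32.4 × $135 = $4,374.00
Total: $79,868.00 + $4,374.00 = $84,242.00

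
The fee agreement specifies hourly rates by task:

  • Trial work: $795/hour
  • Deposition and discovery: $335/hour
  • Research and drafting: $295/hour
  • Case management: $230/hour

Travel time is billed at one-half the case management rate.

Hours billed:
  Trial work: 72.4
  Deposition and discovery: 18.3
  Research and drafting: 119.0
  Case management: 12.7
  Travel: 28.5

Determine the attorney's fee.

Trial work: 72.4 × $795 = $57,558.00
Deposition and discovery: 18.3 × $335 = $6,130.50
Research and drafting: 119.0 × $295 = $35,105.00
Case management: 12.7 × $230 = $2,921.00
Subtotal: $57,558.00 + $6,130.50 + $35,105.00 + $2,921.00 = $101,714.50
Travel: 28.5 × ($230 ÷ 2) = 28.5 × $115.00 = $3,277.50
Total: $101,714.50 + $3,277.50 = $104,992.00

$104,992.00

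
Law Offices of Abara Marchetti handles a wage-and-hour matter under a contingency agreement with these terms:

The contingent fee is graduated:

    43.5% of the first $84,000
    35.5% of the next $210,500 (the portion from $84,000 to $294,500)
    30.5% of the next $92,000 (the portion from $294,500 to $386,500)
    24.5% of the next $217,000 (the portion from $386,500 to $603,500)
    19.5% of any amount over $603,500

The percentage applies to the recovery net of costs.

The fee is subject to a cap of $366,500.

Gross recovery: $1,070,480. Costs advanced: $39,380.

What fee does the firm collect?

$275,874.50

Fee base (net of costs): $1,070,480 − $39,380 = $1,031,100
First $84,000 at 43.5% = $36,540.00
Next $210,500 at 35.5% = $74,727.50
Next $92,000 at 30.5% = $28,060.00
Next $217,000 at 24.5% = $53,165.00
Remaining $427,600 at 19.5% = $83,382.00
Fee: $36,540.00 + $74,727.50 + $28,060.00 + $53,165.00 + $83,382.00 = $275,874.50
$275,874.50 is under the $366,500 cap.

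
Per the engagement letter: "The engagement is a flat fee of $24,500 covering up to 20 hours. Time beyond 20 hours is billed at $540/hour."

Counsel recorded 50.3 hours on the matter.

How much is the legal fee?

$40,862.00

Flat fee: $24,500.00
Excess hours: 50.3 − 20 = 30.3
Overrun: 30.3 × $540 = $16,362.00
Total: $24,500.00 + $16,362.00 = $40,862.00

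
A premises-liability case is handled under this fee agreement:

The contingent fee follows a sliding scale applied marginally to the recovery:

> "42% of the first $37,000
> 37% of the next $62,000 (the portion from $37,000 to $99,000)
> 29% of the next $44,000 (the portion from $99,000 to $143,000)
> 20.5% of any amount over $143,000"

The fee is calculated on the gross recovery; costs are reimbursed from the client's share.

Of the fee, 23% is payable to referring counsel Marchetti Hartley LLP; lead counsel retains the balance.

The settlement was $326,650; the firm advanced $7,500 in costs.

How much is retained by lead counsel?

$68,443.95

Fee base is the gross recovery, $326,650; costs are reimbursed separately.
First $37,000 at 42% = $15,540.00
Next $62,000 at 37% = $22,940.00
Next $44,000 at 29% = $12,760.00
Remaining $183,650 at 20.5% = $37,648.25
Fee: $15,540.00 + $22,940.00 + $12,760.00 + $37,648.25 = $88,888.25
Referral share: 23% of $88,888.25 = $20,444.30; lead counsel retains $88,888.25 − $20,444.30 = $68,443.95.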